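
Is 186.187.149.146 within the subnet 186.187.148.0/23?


Subnet network: 186.187.148.0
Test IP AND mask: 186.187.148.0
Yes, 186.187.149.146 is in 186.187.148.0/23


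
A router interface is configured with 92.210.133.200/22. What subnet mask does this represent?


/22 means 22 network bits, 10 host bits
Binary: 11111111111111111111110000000000
Mask: 255.255.252.0


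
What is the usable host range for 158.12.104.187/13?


Network: 158.8.0.0
Broadcast: 158.15.255.255
First usable = network + 1
Last usable = broadcast - 1
Range: 158.8.0.1 to 158.15.255.254


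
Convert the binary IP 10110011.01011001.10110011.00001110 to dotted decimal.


10110011 = 179
01011001 = 89
10110011 = 179
00001110 = 14
IP: 179.89.179.14


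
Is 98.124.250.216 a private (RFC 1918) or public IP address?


RFC 1918 private ranges:
  10.0.0.0/8 (10.0.0.0 - 10.255.255.255)
  172.16.0.0/12 (172.16.0.0 - 172.31.255.255)
  192.168.0.0/16 (192.168.0.0 - 192.168.255.255)
Public (not in any RFC 1918 range)


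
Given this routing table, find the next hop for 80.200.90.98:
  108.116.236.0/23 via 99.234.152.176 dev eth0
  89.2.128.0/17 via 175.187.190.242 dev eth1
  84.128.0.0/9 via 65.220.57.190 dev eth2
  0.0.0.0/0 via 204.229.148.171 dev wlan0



Longest prefix match for 80.200.90.98:
  /23 108.116.236.0: no
  /17 89.2.128.0: no
  /9 84.128.0.0: no
  /0 0.0.0.0: MATCH
Selected: next-hop 204.229.148.171 via wlan0 (matched /0)


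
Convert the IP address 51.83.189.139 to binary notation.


51 = 00110011
83 = 01010011
189 = 10111101
139 = 10001011
Binary: 00110011.01010011.10111101.10001011


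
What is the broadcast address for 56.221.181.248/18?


Network: 56.221.128.0/18
Host bits = 14
Set all host bits to 1:
Broadcast: 56.221.191.255


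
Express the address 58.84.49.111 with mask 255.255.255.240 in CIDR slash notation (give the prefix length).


Binary: 11111111.11111111.11111111.11110000
Count leading 1s
Prefix: /28


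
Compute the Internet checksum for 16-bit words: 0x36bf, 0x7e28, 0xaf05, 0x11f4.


Sum all words (with carry folding):
+ 0x36bf = 0x36bf
+ 0x7e28 = 0xb4e7
+ 0xaf05 = 0x63ed
+ 0x11f4 = 0x75e1
One's complement: ~0x75e1
Checksum = 0x8a1e


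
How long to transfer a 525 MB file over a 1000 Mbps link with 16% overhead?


Effective throughput = 1000 * (1 - 16/100) = 840 Mbps
File size in Mb = 525 * 8 = 4200 Mb
Time = 4200 / 840
Time = 5 seconds


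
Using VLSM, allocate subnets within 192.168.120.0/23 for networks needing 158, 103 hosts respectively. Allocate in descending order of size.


158 hosts -> /24 (254 usable): 192.168.120.0/24
103 hosts -> /25 (126 usable): 192.168.121.0/25
Allocation: 192.168.120.0/24 (158 hosts, 254 usable); 192.168.121.0/25 (103 hosts, 126 usable)


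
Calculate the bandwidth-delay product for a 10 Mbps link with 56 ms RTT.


BDP = bandwidth * RTT
= 10 Mbps * 56 ms
= 10 * 1e6 * 56 / 1000 bits
= 560000 bits
= 70000 bytes
= 68.3594 KB
BDP = 560000 bits (70000 bytes)


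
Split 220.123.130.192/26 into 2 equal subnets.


New prefix = 26 + 1 = 27
Each subnet has 32 addresses
  220.123.130.192/27
  220.123.130.224/27
Subnets: 220.123.130.192/27, 220.123.130.224/27


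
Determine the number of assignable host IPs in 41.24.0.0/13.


Host bits = 32 - 13 = 19
Total addresses = 2^19 = 524288
Usable = total - 2 (network and broadcast)
Usable hosts: 524286


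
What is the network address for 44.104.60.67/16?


IP:   00101100.01101000.00111100.01000011
Mask: 11111111.11111111.00000000.00000000
AND operation:
Net:  00101100.01101000.00000000.00000000
Network: 44.104.0.0/16


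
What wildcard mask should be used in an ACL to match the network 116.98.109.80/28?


Subnet mask: 255.255.255.240
Wildcard = 255.255.255.255 - subnet mask
255 - 255 = 0
255 - 255 = 0
255 - 255 = 0
255 - 240 = 15
Wildcard: 0.0.0.15


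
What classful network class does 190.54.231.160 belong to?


First octet: 190
Binary: 10111110
10xxxxxx -> Class B (128-191)
Class B, default mask 255.255.0.0 (/16)


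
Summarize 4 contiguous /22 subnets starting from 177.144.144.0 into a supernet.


Original prefix: /22
Number of subnets: 4 = 2^2
New prefix = 22 - 2 = 20
Supernet: 177.144.144.0/20


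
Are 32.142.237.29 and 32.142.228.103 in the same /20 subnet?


Mask: 255.255.240.0
32.142.237.29 AND mask = 32.142.224.0
32.142.228.103 AND mask = 32.142.224.0
Yes, same subnet (32.142.224.0)


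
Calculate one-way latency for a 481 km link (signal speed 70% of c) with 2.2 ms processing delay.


Speed = 0.7 * 3e5 km/s = 210000 km/s
Propagation delay = 481 / 210000 = 0.0023 s = 2.2905 ms
Processing delay = 2.2 ms
Total one-way latency = 4.4905 ms


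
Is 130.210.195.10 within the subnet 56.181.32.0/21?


Subnet network: 56.181.32.0
Test IP AND mask: 130.210.192.0
No, 130.210.195.10 is not in 56.181.32.0/21


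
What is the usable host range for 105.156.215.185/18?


Network: 105.156.192.0
Broadcast: 105.156.255.255
First usable = network + 1
Last usable = broadcast - 1
Range: 105.156.192.1 to 105.156.255.254


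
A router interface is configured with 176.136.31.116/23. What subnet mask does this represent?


/23 means 23 network bits, 9 host bits
Binary: 11111111111111111111111000000000
Mask: 255.255.254.0


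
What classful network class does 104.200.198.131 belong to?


First octet: 104
Binary: 01101000
0xxxxxxx -> Class A (1-126)
Class A, default mask 255.0.0.0 (/8)


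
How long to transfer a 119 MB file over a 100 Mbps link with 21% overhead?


Effective throughput = 100 * (1 - 21/100) = 79 Mbps
File size in Mb = 119 * 8 = 952 Mb
Time = 952 / 79
Time = 12.0506 seconds


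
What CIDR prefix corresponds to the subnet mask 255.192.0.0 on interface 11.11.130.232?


Binary: 11111111.11000000.00000000.00000000
Count leading 1s
Prefix: /10


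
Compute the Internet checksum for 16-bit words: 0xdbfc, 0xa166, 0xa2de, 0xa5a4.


Sum all words (with carry folding):
+ 0xdbfc = 0xdbfc
+ 0xa166 = 0x7d63
+ 0xa2de = 0x2042
+ 0xa5a4 = 0xc5e6
One's complement: ~0xc5e6
Checksum = 0x3a19


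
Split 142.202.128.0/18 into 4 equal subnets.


New prefix = 18 + 2 = 20
Each subnet has 4096 addresses
  142.202.128.0/20
  142.202.144.0/20
  142.202.160.0/20
  142.202.176.0/20
Subnets: 142.202.128.0/20, 142.202.144.0/20, 142.202.160.0/20, 142.202.176.0/20


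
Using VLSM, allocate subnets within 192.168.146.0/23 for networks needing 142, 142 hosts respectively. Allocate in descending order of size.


142 hosts -> /24 (254 usable): 192.168.146.0/24
142 hosts -> /24 (254 usable): 192.168.147.0/24
Allocation: 192.168.146.0/24 (142 hosts, 254 usable); 192.168.147.0/24 (142 hosts, 254 usable)


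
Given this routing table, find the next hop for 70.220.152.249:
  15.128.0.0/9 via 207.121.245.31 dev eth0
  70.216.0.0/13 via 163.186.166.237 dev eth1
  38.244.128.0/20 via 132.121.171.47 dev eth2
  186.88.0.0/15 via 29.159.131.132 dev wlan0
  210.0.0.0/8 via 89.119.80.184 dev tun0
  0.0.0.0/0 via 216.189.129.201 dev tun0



Longest prefix match for 70.220.152.249:
  /9 15.128.0.0: no
  /13 70.216.0.0: MATCH
  /20 38.244.128.0: no
  /15 186.88.0.0: no
  /8 210.0.0.0: no
  /0 0.0.0.0: MATCH
Selected: next-hop 163.186.166.237 via eth1 (matched /13)


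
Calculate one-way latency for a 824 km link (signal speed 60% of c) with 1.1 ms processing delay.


Speed = 0.6 * 3e5 km/s = 180000 km/s
Propagation delay = 824 / 180000 = 0.0046 s = 4.5778 ms
Processing delay = 1.1 ms
Total one-way latency = 5.6778 ms


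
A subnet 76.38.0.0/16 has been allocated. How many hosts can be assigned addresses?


Host bits = 32 - 16 = 16
Total addresses = 2^16 = 65536
Usable = total - 2 (network and broadcast)
Usable hosts: 65534


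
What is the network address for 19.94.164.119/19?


IP:   00010011.01011110.10100100.01110111
Mask: 11111111.11111111.11100000.00000000
AND operation:
Net:  00010011.01011110.10100000.00000000
Network: 19.94.160.0/19


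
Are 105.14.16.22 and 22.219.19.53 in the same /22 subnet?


Mask: 255.255.252.0
105.14.16.22 AND mask = 105.14.16.0
22.219.19.53 AND mask = 22.219.16.0
No, different subnets (105.14.16.0 vs 22.219.16.0)


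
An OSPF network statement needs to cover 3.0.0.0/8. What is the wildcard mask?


Subnet mask: 255.0.0.0
Wildcard = 255.255.255.255 - subnet mask
255 - 255 = 0
255 - 0 = 255
255 - 0 = 255
255 - 0 = 255
Wildcard: 0.255.255.255


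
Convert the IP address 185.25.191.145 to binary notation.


185 = 10111001
25 = 00011001
191 = 10111111
145 = 10010001
Binary: 10111001.00011001.10111111.10010001


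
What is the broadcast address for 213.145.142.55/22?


Network: 213.145.140.0/22
Host bits = 10
Set all host bits to 1:
Broadcast: 213.145.143.255


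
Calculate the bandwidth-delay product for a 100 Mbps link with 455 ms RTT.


BDP = bandwidth * RTT
= 100 Mbps * 455 ms
= 100 * 1e6 * 455 / 1000 bits
= 45500000 bits
= 5687500 bytes
= 5554.1992 KB
BDP = 45500000 bits (5687500 bytes)


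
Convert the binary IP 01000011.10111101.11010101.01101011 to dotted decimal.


01000011 = 67
10111101 = 189
11010101 = 213
01101011 = 107
IP: 67.189.213.107


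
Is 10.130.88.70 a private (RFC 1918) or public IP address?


RFC 1918 private ranges:
  10.0.0.0/8 (10.0.0.0 - 10.255.255.255)
  172.16.0.0/12 (172.16.0.0 - 172.31.255.255)
  192.168.0.0/16 (192.168.0.0 - 192.168.255.255)
Private (in 10.0.0.0/8)


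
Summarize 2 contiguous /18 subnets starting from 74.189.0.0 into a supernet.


Original prefix: /18
Number of subnets: 2 = 2^1
New prefix = 18 - 1 = 17
Supernet: 74.189.0.0/17


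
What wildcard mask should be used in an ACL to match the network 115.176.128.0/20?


Subnet mask: 255.255.240.0
Wildcard = 255.255.255.255 - subnet mask
255 - 255 = 0
255 - 255 = 0
255 - 240 = 15
255 - 0 = 255
Wildcard: 0.0.15.255


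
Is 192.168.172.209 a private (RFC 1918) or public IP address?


RFC 1918 private ranges:
  10.0.0.0/8 (10.0.0.0 - 10.255.255.255)
  172.16.0.0/12 (172.16.0.0 - 172.31.255.255)
  192.168.0.0/16 (192.168.0.0 - 192.168.255.255)
Private (in 192.168.0.0/16)


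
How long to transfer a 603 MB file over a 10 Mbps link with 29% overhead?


Effective throughput = 10 * (1 - 29/100) = 7.1 Mbps
File size in Mb = 603 * 8 = 4824 Mb
Time = 4824 / 7.1
Time = 679.4366 seconds


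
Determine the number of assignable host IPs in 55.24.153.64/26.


Host bits = 32 - 26 = 6
Total addresses = 2^6 = 64
Usable = total - 2 (network and broadcast)
Usable hosts: 62


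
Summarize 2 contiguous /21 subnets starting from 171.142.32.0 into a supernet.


Original prefix: /21
Number of subnets: 2 = 2^1
New prefix = 21 - 1 = 20
Supernet: 171.142.32.0/20


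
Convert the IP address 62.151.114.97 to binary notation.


62 = 00111110
151 = 10010111
114 = 01110010
97 = 01100001
Binary: 00111110.10010111.01110010.01100001


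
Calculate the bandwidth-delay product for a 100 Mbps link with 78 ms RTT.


BDP = bandwidth * RTT
= 100 Mbps * 78 ms
= 100 * 1e6 * 78 / 1000 bits
= 7800000 bits
= 975000 bytes
= 952.1484 KB
BDP = 7800000 bits (975000 bytes)


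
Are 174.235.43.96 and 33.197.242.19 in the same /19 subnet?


Mask: 255.255.224.0
174.235.43.96 AND mask = 174.235.32.0
33.197.242.19 AND mask = 33.197.224.0
No, different subnets (174.235.32.0 vs 33.197.224.0)


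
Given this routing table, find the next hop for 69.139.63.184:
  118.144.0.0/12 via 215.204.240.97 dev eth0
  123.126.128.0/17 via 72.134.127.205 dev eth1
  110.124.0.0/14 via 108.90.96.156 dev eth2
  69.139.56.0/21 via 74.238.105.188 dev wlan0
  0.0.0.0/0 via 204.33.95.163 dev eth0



Longest prefix match for 69.139.63.184:
  /12 118.144.0.0: no
  /17 123.126.128.0: no
  /14 110.124.0.0: no
  /21 69.139.56.0: MATCH
  /0 0.0.0.0: MATCH
Selected: next-hop 74.238.105.188 via wlan0 (matched /21)


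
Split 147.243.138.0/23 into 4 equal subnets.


New prefix = 23 + 2 = 25
Each subnet has 128 addresses
  147.243.138.0/25
  147.243.138.128/25
  147.243.139.0/25
  147.243.139.128/25
Subnets: 147.243.138.0/25, 147.243.138.128/25, 147.243.139.0/25, 147.243.139.128/25


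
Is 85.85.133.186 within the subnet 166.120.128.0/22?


Subnet network: 166.120.128.0
Test IP AND mask: 85.85.132.0
No, 85.85.133.186 is not in 166.120.128.0/22


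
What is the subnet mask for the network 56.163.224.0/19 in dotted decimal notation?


/19 means 19 network bits, 13 host bits
Binary: 11111111111111111110000000000000
Mask: 255.255.224.0


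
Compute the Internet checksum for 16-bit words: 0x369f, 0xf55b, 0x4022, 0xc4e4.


Sum all words (with carry folding):
+ 0x369f = 0x369f
+ 0xf55b = 0x2bfb
+ 0x4022 = 0x6c1d
+ 0xc4e4 = 0x3102
One's complement: ~0x3102
Checksum = 0xcefd


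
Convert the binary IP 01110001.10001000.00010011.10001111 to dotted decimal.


01110001 = 113
10001000 = 136
00010011 = 19
10001111 = 143
IP: 113.136.19.143


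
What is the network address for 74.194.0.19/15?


IP:   01001010.11000010.00000000.00010011
Mask: 11111111.11111110.00000000.00000000
AND operation:
Net:  01001010.11000010.00000000.00000000
Network: 74.194.0.0/15


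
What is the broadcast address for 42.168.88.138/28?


Network: 42.168.88.128/28
Host bits = 4
Set all host bits to 1:
Broadcast: 42.168.88.143


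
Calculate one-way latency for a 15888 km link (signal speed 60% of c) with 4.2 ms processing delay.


Speed = 0.6 * 3e5 km/s = 180000 km/s
Propagation delay = 15888 / 180000 = 0.0883 s = 88.2667 ms
Processing delay = 4.2 ms
Total one-way latency = 92.4667 ms


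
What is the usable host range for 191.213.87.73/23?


Network: 191.213.86.0
Broadcast: 191.213.87.255
First usable = network + 1
Last usable = broadcast - 1
Range: 191.213.86.1 to 191.213.87.254


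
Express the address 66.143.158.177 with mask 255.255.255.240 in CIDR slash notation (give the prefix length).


Binary: 11111111.11111111.11111111.11110000
Count leading 1s
Prefix: /28


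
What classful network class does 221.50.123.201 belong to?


First octet: 221
Binary: 11011101
110xxxxx -> Class C (192-223)
Class C, default mask 255.255.255.0 (/24)


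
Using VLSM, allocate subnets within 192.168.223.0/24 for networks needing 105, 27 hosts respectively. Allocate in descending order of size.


105 hosts -> /25 (126 usable): 192.168.223.0/25
27 hosts -> /27 (30 usable): 192.168.223.128/27
Allocation: 192.168.223.0/25 (105 hosts, 126 usable); 192.168.223.128/27 (27 hosts, 30 usable)


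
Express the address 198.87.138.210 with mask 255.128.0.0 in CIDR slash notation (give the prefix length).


Binary: 11111111.10000000.00000000.00000000
Count leading 1s
Prefix: /9


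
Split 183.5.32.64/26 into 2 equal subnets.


New prefix = 26 + 1 = 27
Each subnet has 32 addresses
  183.5.32.64/27
  183.5.32.96/27
Subnets: 183.5.32.64/27, 183.5.32.96/27


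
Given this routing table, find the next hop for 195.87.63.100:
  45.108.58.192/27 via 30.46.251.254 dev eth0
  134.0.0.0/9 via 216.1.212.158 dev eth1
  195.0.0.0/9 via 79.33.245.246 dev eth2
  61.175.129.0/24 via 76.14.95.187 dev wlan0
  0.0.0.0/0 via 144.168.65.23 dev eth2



Longest prefix match for 195.87.63.100:
  /27 45.108.58.192: no
  /9 134.0.0.0: no
  /9 195.0.0.0: MATCH
  /24 61.175.129.0: no
  /0 0.0.0.0: MATCH
Selected: next-hop 79.33.245.246 via eth2 (matched /9)


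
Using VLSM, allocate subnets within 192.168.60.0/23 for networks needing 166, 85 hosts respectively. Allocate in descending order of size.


166 hosts -> /24 (254 usable): 192.168.60.0/24
85 hosts -> /25 (126 usable): 192.168.61.0/25
Allocation: 192.168.60.0/24 (166 hosts, 254 usable); 192.168.61.0/25 (85 hosts, 126 usable)


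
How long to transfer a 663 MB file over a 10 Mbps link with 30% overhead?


Effective throughput = 10 * (1 - 30/100) = 7 Mbps
File size in Mb = 663 * 8 = 5304 Mb
Time = 5304 / 7
Time = 757.7143 seconds


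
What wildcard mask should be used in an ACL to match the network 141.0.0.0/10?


Subnet mask: 255.192.0.0
Wildcard = 255.255.255.255 - subnet mask
255 - 255 = 0
255 - 192 = 63
255 - 0 = 255
255 - 0 = 255
Wildcard: 0.63.255.255


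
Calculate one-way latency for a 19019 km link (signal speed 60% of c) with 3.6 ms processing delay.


Speed = 0.6 * 3e5 km/s = 180000 km/s
Propagation delay = 19019 / 180000 = 0.1057 s = 105.6611 ms
Processing delay = 3.6 ms
Total one-way latency = 109.2611 ms


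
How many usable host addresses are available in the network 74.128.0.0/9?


Host bits = 32 - 9 = 23
Total addresses = 2^23 = 8388608
Usable = total - 2 (network and broadcast)
Usable hosts: 8388606


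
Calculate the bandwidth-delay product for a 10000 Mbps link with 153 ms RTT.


BDP = bandwidth * RTT
= 10000 Mbps * 153 ms
= 10000 * 1e6 * 153 / 1000 bits
= 1530000000 bits
= 191250000 bytes
= 186767.5781 KB
BDP = 1530000000 bits (191250000 bytes)


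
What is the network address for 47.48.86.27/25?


IP:   00101111.00110000.01010110.00011011
Mask: 11111111.11111111.11111111.10000000
AND operation:
Net:  00101111.00110000.01010110.00000000
Network: 47.48.86.0/25


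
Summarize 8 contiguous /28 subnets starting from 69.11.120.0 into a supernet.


Original prefix: /28
Number of subnets: 8 = 2^3
New prefix = 28 - 3 = 25
Supernet: 69.11.120.0/25


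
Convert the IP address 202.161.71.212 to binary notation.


202 = 11001010
161 = 10100001
71 = 01000111
212 = 11010100
Binary: 11001010.10100001.01000111.11010100


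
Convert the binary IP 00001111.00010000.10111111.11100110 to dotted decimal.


00001111 = 15
00010000 = 16
10111111 = 191
11100110 = 230
IP: 15.16.191.230


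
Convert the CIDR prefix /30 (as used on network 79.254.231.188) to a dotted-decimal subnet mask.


/30 means 30 network bits, 2 host bits
Binary: 11111111111111111111111111111100
Mask: 255.255.255.252


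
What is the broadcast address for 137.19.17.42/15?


Network: 137.18.0.0/15
Host bits = 17
Set all host bits to 1:
Broadcast: 137.19.255.255


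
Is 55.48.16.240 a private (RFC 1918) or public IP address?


RFC 1918 private ranges:
  10.0.0.0/8 (10.0.0.0 - 10.255.255.255)
  172.16.0.0/12 (172.16.0.0 - 172.31.255.255)
  192.168.0.0/16 (192.168.0.0 - 192.168.255.255)
Public (not in any RFC 1918 range)


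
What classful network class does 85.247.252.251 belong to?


First octet: 85
Binary: 01010101
0xxxxxxx -> Class A (1-126)
Class A, default mask 255.0.0.0 (/8)


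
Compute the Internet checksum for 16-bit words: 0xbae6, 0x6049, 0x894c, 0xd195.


Sum all words (with carry folding):
+ 0xbae6 = 0xbae6
+ 0x6049 = 0x1b30
+ 0x894c = 0xa47c
+ 0xd195 = 0x7612
One's complement: ~0x7612
Checksum = 0x89ed


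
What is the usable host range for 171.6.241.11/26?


Network: 171.6.241.0
Broadcast: 171.6.241.63
First usable = network + 1
Last usable = broadcast - 1
Range: 171.6.241.1 to 171.6.241.62


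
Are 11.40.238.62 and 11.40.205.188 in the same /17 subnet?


Mask: 255.255.128.0
11.40.238.62 AND mask = 11.40.128.0
11.40.205.188 AND mask = 11.40.128.0
Yes, same subnet (11.40.128.0)


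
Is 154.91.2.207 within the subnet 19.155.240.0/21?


Subnet network: 19.155.240.0
Test IP AND mask: 154.91.0.0
No, 154.91.2.207 is not in 19.155.240.0/21


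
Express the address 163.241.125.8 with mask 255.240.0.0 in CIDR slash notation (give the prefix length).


Binary: 11111111.11110000.00000000.00000000
Count leading 1s
Prefix: /12


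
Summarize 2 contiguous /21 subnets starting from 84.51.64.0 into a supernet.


Original prefix: /21
Number of subnets: 2 = 2^1
New prefix = 21 - 1 = 20
Supernet: 84.51.64.0/20


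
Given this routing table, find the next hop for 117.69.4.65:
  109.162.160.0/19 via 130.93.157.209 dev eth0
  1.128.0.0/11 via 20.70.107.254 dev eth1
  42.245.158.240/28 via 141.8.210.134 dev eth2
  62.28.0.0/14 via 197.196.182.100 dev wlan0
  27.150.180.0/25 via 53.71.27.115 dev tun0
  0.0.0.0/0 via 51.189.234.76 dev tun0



Longest prefix match for 117.69.4.65:
  /19 109.162.160.0: no
  /11 1.128.0.0: no
  /28 42.245.158.240: no
  /14 62.28.0.0: no
  /25 27.150.180.0: no
  /0 0.0.0.0: MATCH
Selected: next-hop 51.189.234.76 via tun0 (matched /0)


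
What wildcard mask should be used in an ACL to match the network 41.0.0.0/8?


Subnet mask: 255.0.0.0
Wildcard = 255.255.255.255 - subnet mask
255 - 255 = 0
255 - 0 = 255
255 - 0 = 255
255 - 0 = 255
Wildcard: 0.255.255.255


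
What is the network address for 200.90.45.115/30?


IP:   11001000.01011010.00101101.01110011
Mask: 11111111.11111111.11111111.11111100
AND operation:
Net:  11001000.01011010.00101101.01110000
Network: 200.90.45.112/30


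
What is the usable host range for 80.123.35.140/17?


Network: 80.123.0.0
Broadcast: 80.123.127.255
First usable = network + 1
Last usable = broadcast - 1
Range: 80.123.0.1 to 80.123.127.254


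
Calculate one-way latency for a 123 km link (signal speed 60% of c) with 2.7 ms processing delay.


Speed = 0.6 * 3e5 km/s = 180000 km/s
Propagation delay = 123 / 180000 = 0.0007 s = 0.6833 ms
Processing delay = 2.7 ms
Total one-way latency = 3.3833 ms


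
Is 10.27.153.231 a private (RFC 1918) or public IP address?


RFC 1918 private ranges:
  10.0.0.0/8 (10.0.0.0 - 10.255.255.255)
  172.16.0.0/12 (172.16.0.0 - 172.31.255.255)
  192.168.0.0/16 (192.168.0.0 - 192.168.255.255)
Private (in 10.0.0.0/8)


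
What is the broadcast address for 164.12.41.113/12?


Network: 164.0.0.0/12
Host bits = 20
Set all host bits to 1:
Broadcast: 164.15.255.255


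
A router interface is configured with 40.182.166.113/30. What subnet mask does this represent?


/30 means 30 network bits, 2 host bits
Binary: 11111111111111111111111111111100
Mask: 255.255.255.252


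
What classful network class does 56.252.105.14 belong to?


First octet: 56
Binary: 00111000
0xxxxxxx -> Class A (1-126)
Class A, default mask 255.0.0.0 (/8)


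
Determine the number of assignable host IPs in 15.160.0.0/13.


Host bits = 32 - 13 = 19
Total addresses = 2^19 = 524288
Usable = total - 2 (network and broadcast)
Usable hosts: 524286


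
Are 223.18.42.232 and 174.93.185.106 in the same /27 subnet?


Mask: 255.255.255.224
223.18.42.232 AND mask = 223.18.42.224
174.93.185.106 AND mask = 174.93.185.96
No, different subnets (223.18.42.224 vs 174.93.185.96)


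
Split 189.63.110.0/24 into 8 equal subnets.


New prefix = 24 + 3 = 27
Each subnet has 32 addresses
  189.63.110.0/27
  189.63.110.32/27
  189.63.110.64/27
  189.63.110.96/27
  189.63.110.128/27
  189.63.110.160/27
  189.63.110.192/27
  189.63.110.224/27
Subnets: 189.63.110.0/27, 189.63.110.32/27, 189.63.110.64/27, 189.63.110.96/27, 189.63.110.128/27, 189.63.110.160/27, 189.63.110.192/27, 189.63.110.224/27


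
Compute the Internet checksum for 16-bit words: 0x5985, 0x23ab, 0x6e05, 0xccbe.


Sum all words (with carry folding):
+ 0x5985 = 0x5985
+ 0x23ab = 0x7d30
+ 0x6e05 = 0xeb35
+ 0xccbe = 0xb7f4
One's complement: ~0xb7f4
Checksum = 0x480b


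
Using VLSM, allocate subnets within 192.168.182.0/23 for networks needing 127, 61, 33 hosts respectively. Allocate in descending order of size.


127 hosts -> /24 (254 usable): 192.168.182.0/24
61 hosts -> /26 (62 usable): 192.168.183.0/26
33 hosts -> /26 (62 usable): 192.168.183.64/26
Allocation: 192.168.182.0/24 (127 hosts, 254 usable); 192.168.183.0/26 (61 hosts, 62 usable); 192.168.183.64/26 (33 hosts, 62 usable)


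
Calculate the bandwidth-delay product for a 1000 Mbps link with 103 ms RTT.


BDP = bandwidth * RTT
= 1000 Mbps * 103 ms
= 1000 * 1e6 * 103 / 1000 bits
= 103000000 bits
= 12875000 bytes
= 12573.2422 KB
BDP = 103000000 bits (12875000 bytes)


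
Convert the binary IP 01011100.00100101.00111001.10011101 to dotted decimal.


01011100 = 92
00100101 = 37
00111001 = 57
10011101 = 157
IP: 92.37.57.157


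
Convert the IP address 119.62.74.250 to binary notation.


119 = 01110111
62 = 00111110
74 = 01001010
250 = 11111010
Binary: 01110111.00111110.01001010.11111010


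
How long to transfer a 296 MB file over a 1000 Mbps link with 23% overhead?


Effective throughput = 1000 * (1 - 23/100) = 770 Mbps
File size in Mb = 296 * 8 = 2368 Mb
Time = 2368 / 770
Time = 3.0753 seconds


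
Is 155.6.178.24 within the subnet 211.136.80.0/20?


Subnet network: 211.136.80.0
Test IP AND mask: 155.6.176.0
No, 155.6.178.24 is not in 211.136.80.0/20


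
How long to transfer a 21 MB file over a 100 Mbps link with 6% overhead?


Effective throughput = 100 * (1 - 6/100) = 94 Mbps
File size in Mb = 21 * 8 = 168 Mb
Time = 168 / 94
Time = 1.7872 seconds


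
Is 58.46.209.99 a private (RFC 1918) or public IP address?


RFC 1918 private ranges:
  10.0.0.0/8 (10.0.0.0 - 10.255.255.255)
  172.16.0.0/12 (172.16.0.0 - 172.31.255.255)
  192.168.0.0/16 (192.168.0.0 - 192.168.255.255)
Public (not in any RFC 1918 range)


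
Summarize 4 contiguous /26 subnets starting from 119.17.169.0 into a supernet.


Original prefix: /26
Number of subnets: 4 = 2^2
New prefix = 26 - 2 = 24
Supernet: 119.17.169.0/24


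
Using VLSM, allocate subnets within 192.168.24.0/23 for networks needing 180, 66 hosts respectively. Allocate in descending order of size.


180 hosts -> /24 (254 usable): 192.168.24.0/24
66 hosts -> /25 (126 usable): 192.168.25.0/25
Allocation: 192.168.24.0/24 (180 hosts, 254 usable); 192.168.25.0/25 (66 hosts, 126 usable)


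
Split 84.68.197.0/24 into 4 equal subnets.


New prefix = 24 + 2 = 26
Each subnet has 64 addresses
  84.68.197.0/26
  84.68.197.64/26
  84.68.197.128/26
  84.68.197.192/26
Subnets: 84.68.197.0/26, 84.68.197.64/26, 84.68.197.128/26, 84.68.197.192/26


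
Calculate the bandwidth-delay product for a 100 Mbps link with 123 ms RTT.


BDP = bandwidth * RTT
= 100 Mbps * 123 ms
= 100 * 1e6 * 123 / 1000 bits
= 12300000 bits
= 1537500 bytes
= 1501.4648 KB
BDP = 12300000 bits (1537500 bytes)


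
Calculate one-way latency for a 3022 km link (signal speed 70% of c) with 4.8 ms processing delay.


Speed = 0.7 * 3e5 km/s = 210000 km/s
Propagation delay = 3022 / 210000 = 0.0144 s = 14.3905 ms
Processing delay = 4.8 ms
Total one-way latency = 19.1905 ms


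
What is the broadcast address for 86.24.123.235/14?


Network: 86.24.0.0/14
Host bits = 18
Set all host bits to 1:
Broadcast: 86.27.255.255


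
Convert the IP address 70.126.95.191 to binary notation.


70 = 01000110
126 = 01111110
95 = 01011111
191 = 10111111
Binary: 01000110.01111110.01011111.10111111


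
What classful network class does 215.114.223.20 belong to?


First octet: 215
Binary: 11010111
110xxxxx -> Class C (192-223)
Class C, default mask 255.255.255.0 (/24)


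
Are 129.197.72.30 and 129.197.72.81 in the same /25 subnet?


Mask: 255.255.255.128
129.197.72.30 AND mask = 129.197.72.0
129.197.72.81 AND mask = 129.197.72.0
Yes, same subnet (129.197.72.0)


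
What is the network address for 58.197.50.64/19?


IP:   00111010.11000101.00110010.01000000
Mask: 11111111.11111111.11100000.00000000
AND operation:
Net:  00111010.11000101.00100000.00000000
Network: 58.197.32.0/19


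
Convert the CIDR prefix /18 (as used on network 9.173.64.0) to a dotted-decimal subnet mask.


/18 means 18 network bits, 14 host bits
Binary: 11111111111111111100000000000000
Mask: 255.255.192.0


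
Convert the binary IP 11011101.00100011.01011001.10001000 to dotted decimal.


11011101 = 221
00100011 = 35
01011001 = 89
10001000 = 136
IP: 221.35.89.136


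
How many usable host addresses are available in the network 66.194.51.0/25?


Host bits = 32 - 25 = 7
Total addresses = 2^7 = 128
Usable = total - 2 (network and broadcast)
Usable hosts: 126


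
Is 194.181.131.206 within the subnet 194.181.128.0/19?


Subnet network: 194.181.128.0
Test IP AND mask: 194.181.128.0
Yes, 194.181.131.206 is in 194.181.128.0/19


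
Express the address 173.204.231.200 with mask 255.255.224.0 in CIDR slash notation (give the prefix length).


Binary: 11111111.11111111.11100000.00000000
Count leading 1s
Prefix: /19


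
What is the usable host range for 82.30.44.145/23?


Network: 82.30.44.0
Broadcast: 82.30.45.255
First usable = network + 1
Last usable = broadcast - 1
Range: 82.30.44.1 to 82.30.45.254


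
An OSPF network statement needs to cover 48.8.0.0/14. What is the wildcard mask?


Subnet mask: 255.252.0.0
Wildcard = 255.255.255.255 - subnet mask
255 - 255 = 0
255 - 252 = 3
255 - 0 = 255
255 - 0 = 255
Wildcard: 0.3.255.255


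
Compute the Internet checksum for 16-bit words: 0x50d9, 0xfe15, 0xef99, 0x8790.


Sum all words (with carry folding):
+ 0x50d9 = 0x50d9
+ 0xfe15 = 0x4eef
+ 0xef99 = 0x3e89
+ 0x8790 = 0xc619
One's complement: ~0xc619
Checksum = 0x39e6


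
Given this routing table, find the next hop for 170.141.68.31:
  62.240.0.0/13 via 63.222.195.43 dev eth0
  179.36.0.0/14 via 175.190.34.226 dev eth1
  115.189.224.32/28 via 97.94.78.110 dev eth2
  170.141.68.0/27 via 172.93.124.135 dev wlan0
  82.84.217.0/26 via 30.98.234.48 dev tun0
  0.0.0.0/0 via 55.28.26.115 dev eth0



Longest prefix match for 170.141.68.31:
  /13 62.240.0.0: no
  /14 179.36.0.0: no
  /28 115.189.224.32: no
  /27 170.141.68.0: MATCH
  /26 82.84.217.0: no
  /0 0.0.0.0: MATCH
Selected: next-hop 172.93.124.135 via wlan0 (matched /27)


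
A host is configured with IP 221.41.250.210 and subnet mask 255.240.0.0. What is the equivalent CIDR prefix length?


Binary: 11111111.11110000.00000000.00000000
Count leading 1s
Prefix: /12


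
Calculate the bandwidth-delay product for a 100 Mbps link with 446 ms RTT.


BDP = bandwidth * RTT
= 100 Mbps * 446 ms
= 100 * 1e6 * 446 / 1000 bits
= 44600000 bits
= 5575000 bytes
= 5444.3359 KB
BDP = 44600000 bits (5575000 bytes)


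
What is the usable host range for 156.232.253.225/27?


Network: 156.232.253.224
Broadcast: 156.232.253.255
First usable = network + 1
Last usable = broadcast - 1
Range: 156.232.253.225 to 156.232.253.254


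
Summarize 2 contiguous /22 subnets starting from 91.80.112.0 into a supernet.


Original prefix: /22
Number of subnets: 2 = 2^1
New prefix = 22 - 1 = 21
Supernet: 91.80.112.0/21


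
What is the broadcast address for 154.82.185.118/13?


Network: 154.80.0.0/13
Host bits = 19
Set all host bits to 1:
Broadcast: 154.87.255.255


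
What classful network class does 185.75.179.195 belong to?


First octet: 185
Binary: 10111001
10xxxxxx -> Class B (128-191)
Class B, default mask 255.255.0.0 (/16)


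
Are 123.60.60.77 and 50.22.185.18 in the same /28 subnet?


Mask: 255.255.255.240
123.60.60.77 AND mask = 123.60.60.64
50.22.185.18 AND mask = 50.22.185.16
No, different subnets (123.60.60.64 vs 50.22.185.16)


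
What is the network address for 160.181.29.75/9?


IP:   10100000.10110101.00011101.01001011
Mask: 11111111.10000000.00000000.00000000
AND operation:
Net:  10100000.10000000.00000000.00000000
Network: 160.128.0.0/9


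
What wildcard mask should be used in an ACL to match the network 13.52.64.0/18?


Subnet mask: 255.255.192.0
Wildcard = 255.255.255.255 - subnet mask
255 - 255 = 0
255 - 255 = 0
255 - 192 = 63
255 - 0 = 255
Wildcard: 0.0.63.255


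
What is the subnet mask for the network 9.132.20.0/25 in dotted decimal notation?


/25 means 25 network bits, 7 host bits
Binary: 11111111111111111111111110000000
Mask: 255.255.255.128


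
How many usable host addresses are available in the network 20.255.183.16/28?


Host bits = 32 - 28 = 4
Total addresses = 2^4 = 16
Usable = total - 2 (network and broadcast)
Usable hosts: 14


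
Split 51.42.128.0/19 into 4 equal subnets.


New prefix = 19 + 2 = 21
Each subnet has 2048 addresses
  51.42.128.0/21
  51.42.136.0/21
  51.42.144.0/21
  51.42.152.0/21
Subnets: 51.42.128.0/21, 51.42.136.0/21, 51.42.144.0/21, 51.42.152.0/21


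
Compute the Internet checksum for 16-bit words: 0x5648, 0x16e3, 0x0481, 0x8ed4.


Sum all words (with carry folding):
+ 0x5648 = 0x5648
+ 0x16e3 = 0x6d2b
+ 0x0481 = 0x71ac
+ 0x8ed4 = 0x0081
One's complement: ~0x0081
Checksum = 0xff7e


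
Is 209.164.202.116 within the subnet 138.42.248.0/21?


Subnet network: 138.42.248.0
Test IP AND mask: 209.164.200.0
No, 209.164.202.116 is not in 138.42.248.0/21


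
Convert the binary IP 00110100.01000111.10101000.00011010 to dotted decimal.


00110100 = 52
01000111 = 71
10101000 = 168
00011010 = 26
IP: 52.71.168.26


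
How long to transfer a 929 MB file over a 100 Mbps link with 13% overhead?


Effective throughput = 100 * (1 - 13/100) = 87 Mbps
File size in Mb = 929 * 8 = 7432 Mb
Time = 7432 / 87
Time = 85.4253 seconds


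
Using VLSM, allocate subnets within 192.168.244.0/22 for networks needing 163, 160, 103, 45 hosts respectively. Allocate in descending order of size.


163 hosts -> /24 (254 usable): 192.168.244.0/24
160 hosts -> /24 (254 usable): 192.168.245.0/24
103 hosts -> /25 (126 usable): 192.168.246.0/25
45 hosts -> /26 (62 usable): 192.168.246.128/26
Allocation: 192.168.244.0/24 (163 hosts, 254 usable); 192.168.245.0/24 (160 hosts, 254 usable); 192.168.246.0/25 (103 hosts, 126 usable); 192.168.246.128/26 (45 hosts, 62 usable)


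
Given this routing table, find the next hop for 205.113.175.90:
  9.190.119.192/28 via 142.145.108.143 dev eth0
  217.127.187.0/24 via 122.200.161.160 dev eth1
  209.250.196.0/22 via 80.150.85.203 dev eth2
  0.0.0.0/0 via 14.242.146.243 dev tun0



Longest prefix match for 205.113.175.90:
  /28 9.190.119.192: no
  /24 217.127.187.0: no
  /22 209.250.196.0: no
  /0 0.0.0.0: MATCH
Selected: next-hop 14.242.146.243 via tun0 (matched /0)


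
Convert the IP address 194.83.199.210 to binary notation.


194 = 11000010
83 = 01010011
199 = 11000111
210 = 11010010
Binary: 11000010.01010011.11000111.11010010


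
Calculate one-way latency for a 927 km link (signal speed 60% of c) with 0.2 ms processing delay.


Speed = 0.6 * 3e5 km/s = 180000 km/s
Propagation delay = 927 / 180000 = 0.0052 s = 5.15 ms
Processing delay = 0.2 ms
Total one-way latency = 5.35 ms


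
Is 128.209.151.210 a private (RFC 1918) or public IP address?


RFC 1918 private ranges:
  10.0.0.0/8 (10.0.0.0 - 10.255.255.255)
  172.16.0.0/12 (172.16.0.0 - 172.31.255.255)
  192.168.0.0/16 (192.168.0.0 - 192.168.255.255)
Public (not in any RFC 1918 range)


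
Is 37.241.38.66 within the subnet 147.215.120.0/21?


Subnet network: 147.215.120.0
Test IP AND mask: 37.241.32.0
No, 37.241.38.66 is not in 147.215.120.0/21


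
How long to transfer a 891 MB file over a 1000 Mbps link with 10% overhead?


Effective throughput = 1000 * (1 - 10/100) = 900 Mbps
File size in Mb = 891 * 8 = 7128 Mb
Time = 7128 / 900
Time = 7.92 seconds


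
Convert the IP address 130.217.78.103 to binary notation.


130 = 10000010
217 = 11011001
78 = 01001110
103 = 01100111
Binary: 10000010.11011001.01001110.01100111


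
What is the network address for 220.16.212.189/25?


IP:   11011100.00010000.11010100.10111101
Mask: 11111111.11111111.11111111.10000000
AND operation:
Net:  11011100.00010000.11010100.10000000
Network: 220.16.212.128/25


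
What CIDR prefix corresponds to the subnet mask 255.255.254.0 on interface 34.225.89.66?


Binary: 11111111.11111111.11111110.00000000
Count leading 1s
Prefix: /23


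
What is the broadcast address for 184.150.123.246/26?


Network: 184.150.123.192/26
Host bits = 6
Set all host bits to 1:
Broadcast: 184.150.123.255


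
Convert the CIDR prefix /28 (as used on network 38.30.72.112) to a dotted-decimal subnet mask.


/28 means 28 network bits, 4 host bits
Binary: 11111111111111111111111111110000
Mask: 255.255.255.240


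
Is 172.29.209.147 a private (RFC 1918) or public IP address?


RFC 1918 private ranges:
  10.0.0.0/8 (10.0.0.0 - 10.255.255.255)
  172.16.0.0/12 (172.16.0.0 - 172.31.255.255)
  192.168.0.0/16 (192.168.0.0 - 192.168.255.255)
Private (in 172.16.0.0/12)


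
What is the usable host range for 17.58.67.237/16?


Network: 17.58.0.0
Broadcast: 17.58.255.255
First usable = network + 1
Last usable = broadcast - 1
Range: 17.58.0.1 to 17.58.255.254


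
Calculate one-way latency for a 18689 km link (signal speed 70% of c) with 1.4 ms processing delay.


Speed = 0.7 * 3e5 km/s = 210000 km/s
Propagation delay = 18689 / 210000 = 0.089 s = 88.9952 ms
Processing delay = 1.4 ms
Total one-way latency = 90.3952 ms


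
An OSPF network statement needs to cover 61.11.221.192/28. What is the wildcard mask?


Subnet mask: 255.255.255.240
Wildcard = 255.255.255.255 - subnet mask
255 - 255 = 0
255 - 255 = 0
255 - 255 = 0
255 - 240 = 15
Wildcard: 0.0.0.15


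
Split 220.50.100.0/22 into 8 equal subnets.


New prefix = 22 + 3 = 25
Each subnet has 128 addresses
  220.50.100.0/25
  220.50.100.128/25
  220.50.101.0/25
  220.50.101.128/25
  220.50.102.0/25
  220.50.102.128/25
  220.50.103.0/25
  220.50.103.128/25
Subnets: 220.50.100.0/25, 220.50.100.128/25, 220.50.101.0/25, 220.50.101.128/25, 220.50.102.0/25, 220.50.102.128/25, 220.50.103.0/25, 220.50.103.128/25


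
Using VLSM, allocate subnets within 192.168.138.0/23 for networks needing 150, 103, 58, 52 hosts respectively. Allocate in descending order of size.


150 hosts -> /24 (254 usable): 192.168.138.0/24
103 hosts -> /25 (126 usable): 192.168.139.0/25
58 hosts -> /26 (62 usable): 192.168.139.128/26
52 hosts -> /26 (62 usable): 192.168.139.192/26
Allocation: 192.168.138.0/24 (150 hosts, 254 usable); 192.168.139.0/25 (103 hosts, 126 usable); 192.168.139.128/26 (58 hosts, 62 usable); 192.168.139.192/26 (52 hosts, 62 usable)


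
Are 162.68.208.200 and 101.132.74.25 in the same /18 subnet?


Mask: 255.255.192.0
162.68.208.200 AND mask = 162.68.192.0
101.132.74.25 AND mask = 101.132.64.0
No, different subnets (162.68.192.0 vs 101.132.64.0)


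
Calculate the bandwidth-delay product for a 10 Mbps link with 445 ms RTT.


BDP = bandwidth * RTT
= 10 Mbps * 445 ms
= 10 * 1e6 * 445 / 1000 bits
= 4450000 bits
= 556250 bytes
= 543.2129 KB
BDP = 4450000 bits (556250 bytes)


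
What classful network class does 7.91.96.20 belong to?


First octet: 7
Binary: 00000111
0xxxxxxx -> Class A (1-126)
Class A, default mask 255.0.0.0 (/8)


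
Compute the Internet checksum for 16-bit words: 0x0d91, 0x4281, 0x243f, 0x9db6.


Sum all words (with carry folding):
+ 0x0d91 = 0x0d91
+ 0x4281 = 0x5012
+ 0x243f = 0x7451
+ 0x9db6 = 0x1208
One's complement: ~0x1208
Checksum = 0xedf7


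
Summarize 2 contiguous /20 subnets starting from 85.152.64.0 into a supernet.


Original prefix: /20
Number of subnets: 2 = 2^1
New prefix = 20 - 1 = 19
Supernet: 85.152.64.0/19


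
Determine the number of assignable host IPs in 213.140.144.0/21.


Host bits = 32 - 21 = 11
Total addresses = 2^11 = 2048
Usable = total - 2 (network and broadcast)
Usable hosts: 2046


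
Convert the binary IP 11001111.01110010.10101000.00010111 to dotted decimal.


11001111 = 207
01110010 = 114
10101000 = 168
00010111 = 23
IP: 207.114.168.23


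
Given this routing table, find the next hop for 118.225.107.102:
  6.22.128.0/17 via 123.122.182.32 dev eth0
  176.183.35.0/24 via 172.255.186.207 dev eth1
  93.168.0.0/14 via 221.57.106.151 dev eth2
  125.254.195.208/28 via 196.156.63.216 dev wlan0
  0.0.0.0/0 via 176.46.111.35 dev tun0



Longest prefix match for 118.225.107.102:
  /17 6.22.128.0: no
  /24 176.183.35.0: no
  /14 93.168.0.0: no
  /28 125.254.195.208: no
  /0 0.0.0.0: MATCH
Selected: next-hop 176.46.111.35 via tun0 (matched /0)


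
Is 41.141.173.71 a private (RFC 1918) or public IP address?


RFC 1918 private ranges:
  10.0.0.0/8 (10.0.0.0 - 10.255.255.255)
  172.16.0.0/12 (172.16.0.0 - 172.31.255.255)
  192.168.0.0/16 (192.168.0.0 - 192.168.255.255)
Public (not in any RFC 1918 range)
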